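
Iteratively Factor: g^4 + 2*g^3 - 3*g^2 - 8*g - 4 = (g + 1)*(g^3 + g^2 - 4*g - 4) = (g - 2)*(g + 1)*(g^2 + 3*g + 2) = (g - 2)*(g + 1)^2*(g + 2)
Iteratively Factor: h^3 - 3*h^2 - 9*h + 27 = (h - 3)*(h^2 - 9) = (h - 3)*(h + 3)*(h - 3)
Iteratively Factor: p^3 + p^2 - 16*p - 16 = (p - 4)*(p^2 + 5*p + 4) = (p - 4)*(p + 1)*(p + 4)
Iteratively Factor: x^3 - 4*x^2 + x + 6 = (x - 3)*(x^2 - x - 2) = (x - 3)*(x - 2)*(x + 1)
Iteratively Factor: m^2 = (m)*(m)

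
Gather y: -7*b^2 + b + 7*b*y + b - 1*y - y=-7*b^2 + 2*b + y*(7*b - 2)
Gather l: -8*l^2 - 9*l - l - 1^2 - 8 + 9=-8*l^2 - 10*l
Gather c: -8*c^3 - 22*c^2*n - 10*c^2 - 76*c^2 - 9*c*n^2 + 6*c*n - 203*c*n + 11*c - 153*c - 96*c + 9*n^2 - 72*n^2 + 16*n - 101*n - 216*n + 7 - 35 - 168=-8*c^3 + c^2*(-22*n - 86) + c*(-9*n^2 - 197*n - 238) - 63*n^2 - 301*n - 196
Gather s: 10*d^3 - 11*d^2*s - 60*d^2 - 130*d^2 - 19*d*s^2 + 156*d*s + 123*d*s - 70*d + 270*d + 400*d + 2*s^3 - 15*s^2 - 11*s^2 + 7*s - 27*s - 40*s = 10*d^3 - 190*d^2 + 600*d + 2*s^3 + s^2*(-19*d - 26) + s*(-11*d^2 + 279*d - 60)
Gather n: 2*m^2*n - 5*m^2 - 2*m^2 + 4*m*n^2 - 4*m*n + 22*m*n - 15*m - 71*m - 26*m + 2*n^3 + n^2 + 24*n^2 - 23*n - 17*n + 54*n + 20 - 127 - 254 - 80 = -7*m^2 - 112*m + 2*n^3 + n^2*(4*m + 25) + n*(2*m^2 + 18*m + 14) - 441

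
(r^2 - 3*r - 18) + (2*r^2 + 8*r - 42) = 3*r^2 + 5*r - 60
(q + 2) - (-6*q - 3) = 7*q + 5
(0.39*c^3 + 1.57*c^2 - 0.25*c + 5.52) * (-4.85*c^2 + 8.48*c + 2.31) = -1.8915*c^5 - 4.3073*c^4 + 15.427*c^3 - 25.2653*c^2 + 46.2321*c + 12.7512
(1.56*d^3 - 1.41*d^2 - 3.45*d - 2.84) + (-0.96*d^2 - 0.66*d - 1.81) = 1.56*d^3 - 2.37*d^2 - 4.11*d - 4.65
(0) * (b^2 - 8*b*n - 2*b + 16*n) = 0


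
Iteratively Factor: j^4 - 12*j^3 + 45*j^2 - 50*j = (j - 2)*(j^3 - 10*j^2 + 25*j) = (j - 5)*(j - 2)*(j^2 - 5*j) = j*(j - 5)*(j - 2)*(j - 5)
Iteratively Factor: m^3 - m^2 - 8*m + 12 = (m - 2)*(m^2 + m - 6) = (m - 2)*(m + 3)*(m - 2)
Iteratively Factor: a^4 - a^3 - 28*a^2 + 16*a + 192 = (a - 4)*(a^3 + 3*a^2 - 16*a - 48) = (a - 4)*(a + 3)*(a^2 - 16) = (a - 4)^2*(a + 3)*(a + 4)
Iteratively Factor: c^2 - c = (c)*(c - 1)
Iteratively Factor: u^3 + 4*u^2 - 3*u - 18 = (u - 2)*(u^2 + 6*u + 9) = (u - 2)*(u + 3)*(u + 3)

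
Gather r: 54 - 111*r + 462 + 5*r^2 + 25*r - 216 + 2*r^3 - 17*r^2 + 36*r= 2*r^3 - 12*r^2 - 50*r + 300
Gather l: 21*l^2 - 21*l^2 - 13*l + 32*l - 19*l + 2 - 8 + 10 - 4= 0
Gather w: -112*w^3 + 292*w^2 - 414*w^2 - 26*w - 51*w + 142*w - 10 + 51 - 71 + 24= -112*w^3 - 122*w^2 + 65*w - 6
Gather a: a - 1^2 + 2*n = a + 2*n - 1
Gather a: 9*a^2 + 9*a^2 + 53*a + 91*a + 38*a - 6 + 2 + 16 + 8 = 18*a^2 + 182*a + 20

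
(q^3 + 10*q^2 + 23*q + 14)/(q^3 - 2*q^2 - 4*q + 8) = (q^2 + 8*q + 7)/(q^2 - 4*q + 4)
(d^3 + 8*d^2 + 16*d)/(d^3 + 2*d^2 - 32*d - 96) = d/(d - 6)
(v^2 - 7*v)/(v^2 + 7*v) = (v - 7)/(v + 7)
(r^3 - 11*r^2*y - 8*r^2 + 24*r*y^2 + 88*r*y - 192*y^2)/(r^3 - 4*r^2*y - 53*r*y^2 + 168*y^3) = (r - 8)/(r + 7*y)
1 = 1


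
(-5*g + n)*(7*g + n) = -35*g^2 + 2*g*n + n^2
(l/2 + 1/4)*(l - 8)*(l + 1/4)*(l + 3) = l^4/2 - 17*l^3/8 - 221*l^2/16 - 149*l/16 - 3/2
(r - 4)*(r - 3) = r^2 - 7*r + 12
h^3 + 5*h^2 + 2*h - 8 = (h - 1)*(h + 2)*(h + 4)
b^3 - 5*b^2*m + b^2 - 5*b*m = b*(b + 1)*(b - 5*m)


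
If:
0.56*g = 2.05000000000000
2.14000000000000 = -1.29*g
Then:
No Solution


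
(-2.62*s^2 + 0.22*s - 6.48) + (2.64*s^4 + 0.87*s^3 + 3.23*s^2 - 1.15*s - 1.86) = 2.64*s^4 + 0.87*s^3 + 0.61*s^2 - 0.93*s - 8.34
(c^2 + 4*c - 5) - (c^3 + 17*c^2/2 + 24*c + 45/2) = -c^3 - 15*c^2/2 - 20*c - 55/2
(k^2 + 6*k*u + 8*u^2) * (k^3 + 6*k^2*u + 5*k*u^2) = k^5 + 12*k^4*u + 49*k^3*u^2 + 78*k^2*u^3 + 40*k*u^4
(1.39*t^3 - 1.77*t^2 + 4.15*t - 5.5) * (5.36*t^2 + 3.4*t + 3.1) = 7.4504*t^5 - 4.7612*t^4 + 20.535*t^3 - 20.857*t^2 - 5.835*t - 17.05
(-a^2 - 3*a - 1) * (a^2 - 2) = -a^4 - 3*a^3 + a^2 + 6*a + 2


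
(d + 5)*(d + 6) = d^2 + 11*d + 30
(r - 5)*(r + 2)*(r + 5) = r^3 + 2*r^2 - 25*r - 50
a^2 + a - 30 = (a - 5)*(a + 6)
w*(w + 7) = w^2 + 7*w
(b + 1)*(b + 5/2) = b^2 + 7*b/2 + 5/2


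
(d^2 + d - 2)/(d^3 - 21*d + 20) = (d + 2)/(d^2 + d - 20)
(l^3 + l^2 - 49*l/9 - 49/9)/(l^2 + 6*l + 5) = (l^2 - 49/9)/(l + 5)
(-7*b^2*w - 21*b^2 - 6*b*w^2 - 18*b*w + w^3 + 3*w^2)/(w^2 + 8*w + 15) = (-7*b^2 - 6*b*w + w^2)/(w + 5)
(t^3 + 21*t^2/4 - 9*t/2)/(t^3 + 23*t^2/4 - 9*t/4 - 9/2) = t*(4*t - 3)/(4*t^2 - t - 3)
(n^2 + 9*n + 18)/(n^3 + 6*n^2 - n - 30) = (n + 6)/(n^2 + 3*n - 10)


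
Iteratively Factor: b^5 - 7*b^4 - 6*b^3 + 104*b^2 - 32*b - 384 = (b + 2)*(b^4 - 9*b^3 + 12*b^2 + 80*b - 192) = (b + 2)*(b + 3)*(b^3 - 12*b^2 + 48*b - 64) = (b - 4)*(b + 2)*(b + 3)*(b^2 - 8*b + 16) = (b - 4)^2*(b + 2)*(b + 3)*(b - 4)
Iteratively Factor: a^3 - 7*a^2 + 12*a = (a - 3)*(a^2 - 4*a) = (a - 4)*(a - 3)*(a)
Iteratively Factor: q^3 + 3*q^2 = (q)*(q^2 + 3*q) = q*(q + 3)*(q)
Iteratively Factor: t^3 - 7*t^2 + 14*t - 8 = (t - 1)*(t^2 - 6*t + 8) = (t - 4)*(t - 1)*(t - 2)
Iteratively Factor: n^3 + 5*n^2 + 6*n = (n + 2)*(n^2 + 3*n) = n*(n + 2)*(n + 3)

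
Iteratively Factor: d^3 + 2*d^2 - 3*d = (d)*(d^2 + 2*d - 3) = d*(d + 3)*(d - 1)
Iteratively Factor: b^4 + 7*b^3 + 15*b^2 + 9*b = (b)*(b^3 + 7*b^2 + 15*b + 9) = b*(b + 3)*(b^2 + 4*b + 3) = b*(b + 1)*(b + 3)*(b + 3)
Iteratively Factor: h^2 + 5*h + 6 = (h + 2)*(h + 3)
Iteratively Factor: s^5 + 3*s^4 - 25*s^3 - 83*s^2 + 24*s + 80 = (s - 1)*(s^4 + 4*s^3 - 21*s^2 - 104*s - 80) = (s - 1)*(s + 1)*(s^3 + 3*s^2 - 24*s - 80) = (s - 5)*(s - 1)*(s + 1)*(s^2 + 8*s + 16) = (s - 5)*(s - 1)*(s + 1)*(s + 4)*(s + 4)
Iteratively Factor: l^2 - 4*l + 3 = (l - 3)*(l - 1)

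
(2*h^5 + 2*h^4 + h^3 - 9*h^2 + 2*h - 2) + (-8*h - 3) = 2*h^5 + 2*h^4 + h^3 - 9*h^2 - 6*h - 5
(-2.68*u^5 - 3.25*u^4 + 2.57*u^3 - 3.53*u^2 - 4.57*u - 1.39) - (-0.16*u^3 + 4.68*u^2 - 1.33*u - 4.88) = -2.68*u^5 - 3.25*u^4 + 2.73*u^3 - 8.21*u^2 - 3.24*u + 3.49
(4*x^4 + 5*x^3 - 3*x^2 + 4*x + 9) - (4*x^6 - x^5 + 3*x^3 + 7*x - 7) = -4*x^6 + x^5 + 4*x^4 + 2*x^3 - 3*x^2 - 3*x + 16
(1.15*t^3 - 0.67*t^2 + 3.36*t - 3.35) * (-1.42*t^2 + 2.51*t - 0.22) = -1.633*t^5 + 3.8379*t^4 - 6.7059*t^3 + 13.338*t^2 - 9.1477*t + 0.737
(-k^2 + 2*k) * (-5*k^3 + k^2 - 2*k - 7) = 5*k^5 - 11*k^4 + 4*k^3 + 3*k^2 - 14*k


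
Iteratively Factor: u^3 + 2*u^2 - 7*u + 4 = (u - 1)*(u^2 + 3*u - 4) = (u - 1)^2*(u + 4)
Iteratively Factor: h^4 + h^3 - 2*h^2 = (h)*(h^3 + h^2 - 2*h) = h^2*(h^2 + h - 2) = h^2*(h - 1)*(h + 2)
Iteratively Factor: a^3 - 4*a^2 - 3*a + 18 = (a - 3)*(a^2 - a - 6) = (a - 3)^2*(a + 2)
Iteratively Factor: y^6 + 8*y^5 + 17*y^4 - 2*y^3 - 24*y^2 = (y)*(y^5 + 8*y^4 + 17*y^3 - 2*y^2 - 24*y) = y*(y + 2)*(y^4 + 6*y^3 + 5*y^2 - 12*y) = y*(y - 1)*(y + 2)*(y^3 + 7*y^2 + 12*y) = y^2*(y - 1)*(y + 2)*(y^2 + 7*y + 12) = y^2*(y - 1)*(y + 2)*(y + 4)*(y + 3)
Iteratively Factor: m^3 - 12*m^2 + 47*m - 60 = (m - 3)*(m^2 - 9*m + 20) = (m - 4)*(m - 3)*(m - 5)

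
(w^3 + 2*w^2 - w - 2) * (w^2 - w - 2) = w^5 + w^4 - 5*w^3 - 5*w^2 + 4*w + 4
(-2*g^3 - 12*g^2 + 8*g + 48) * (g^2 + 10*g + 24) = -2*g^5 - 32*g^4 - 160*g^3 - 160*g^2 + 672*g + 1152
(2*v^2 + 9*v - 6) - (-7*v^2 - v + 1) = 9*v^2 + 10*v - 7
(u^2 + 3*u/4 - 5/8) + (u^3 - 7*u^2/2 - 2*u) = u^3 - 5*u^2/2 - 5*u/4 - 5/8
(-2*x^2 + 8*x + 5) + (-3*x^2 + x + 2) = -5*x^2 + 9*x + 7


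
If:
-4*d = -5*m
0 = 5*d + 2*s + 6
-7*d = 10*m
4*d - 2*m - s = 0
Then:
No Solution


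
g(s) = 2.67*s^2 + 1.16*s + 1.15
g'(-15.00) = -78.94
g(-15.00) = 584.50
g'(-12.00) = -62.92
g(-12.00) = 371.71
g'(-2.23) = -10.75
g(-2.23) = 11.84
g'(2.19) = 12.85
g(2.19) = 16.50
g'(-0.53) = -1.67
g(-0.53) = 1.29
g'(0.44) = 3.51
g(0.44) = 2.18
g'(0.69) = 4.84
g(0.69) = 3.22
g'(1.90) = 11.31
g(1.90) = 12.99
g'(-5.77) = -29.65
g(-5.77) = 83.35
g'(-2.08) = -9.95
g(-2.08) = 10.29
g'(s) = 5.34*s + 1.16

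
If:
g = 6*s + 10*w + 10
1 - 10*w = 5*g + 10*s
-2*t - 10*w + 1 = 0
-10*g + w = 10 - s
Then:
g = -33/35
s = 583/140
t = 517/28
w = -503/140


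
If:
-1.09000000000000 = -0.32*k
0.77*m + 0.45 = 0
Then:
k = 3.41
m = -0.58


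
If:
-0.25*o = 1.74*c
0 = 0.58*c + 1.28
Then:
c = -2.21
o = 15.36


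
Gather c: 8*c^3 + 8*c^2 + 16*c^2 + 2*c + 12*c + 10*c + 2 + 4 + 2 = 8*c^3 + 24*c^2 + 24*c + 8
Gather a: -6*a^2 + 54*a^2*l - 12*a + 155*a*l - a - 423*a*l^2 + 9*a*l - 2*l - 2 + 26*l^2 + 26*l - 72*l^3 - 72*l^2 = a^2*(54*l - 6) + a*(-423*l^2 + 164*l - 13) - 72*l^3 - 46*l^2 + 24*l - 2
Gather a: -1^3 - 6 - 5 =-12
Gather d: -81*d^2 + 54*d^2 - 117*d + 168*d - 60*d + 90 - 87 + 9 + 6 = -27*d^2 - 9*d + 18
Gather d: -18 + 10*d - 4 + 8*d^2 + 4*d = 8*d^2 + 14*d - 22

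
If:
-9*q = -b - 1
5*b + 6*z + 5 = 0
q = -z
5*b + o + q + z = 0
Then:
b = -1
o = 5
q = 0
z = 0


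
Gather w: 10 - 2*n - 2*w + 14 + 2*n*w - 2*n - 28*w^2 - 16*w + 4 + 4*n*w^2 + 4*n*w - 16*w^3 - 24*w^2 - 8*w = -4*n - 16*w^3 + w^2*(4*n - 52) + w*(6*n - 26) + 28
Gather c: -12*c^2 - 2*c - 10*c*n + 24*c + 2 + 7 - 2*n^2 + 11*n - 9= -12*c^2 + c*(22 - 10*n) - 2*n^2 + 11*n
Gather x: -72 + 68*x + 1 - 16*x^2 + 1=-16*x^2 + 68*x - 70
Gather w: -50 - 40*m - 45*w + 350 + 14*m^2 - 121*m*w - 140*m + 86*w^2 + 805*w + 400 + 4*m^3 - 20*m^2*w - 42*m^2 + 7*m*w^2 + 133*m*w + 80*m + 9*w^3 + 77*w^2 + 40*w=4*m^3 - 28*m^2 - 100*m + 9*w^3 + w^2*(7*m + 163) + w*(-20*m^2 + 12*m + 800) + 700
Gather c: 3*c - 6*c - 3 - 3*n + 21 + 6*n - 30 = -3*c + 3*n - 12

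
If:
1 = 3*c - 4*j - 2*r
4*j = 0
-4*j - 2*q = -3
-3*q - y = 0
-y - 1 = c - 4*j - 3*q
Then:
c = 8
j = 0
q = 3/2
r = 23/2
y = -9/2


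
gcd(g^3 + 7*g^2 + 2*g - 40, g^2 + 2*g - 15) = g + 5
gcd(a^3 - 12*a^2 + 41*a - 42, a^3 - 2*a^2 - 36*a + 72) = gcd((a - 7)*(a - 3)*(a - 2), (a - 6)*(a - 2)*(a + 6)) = a - 2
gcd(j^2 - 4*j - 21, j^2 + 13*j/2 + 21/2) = j + 3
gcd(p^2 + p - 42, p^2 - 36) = p - 6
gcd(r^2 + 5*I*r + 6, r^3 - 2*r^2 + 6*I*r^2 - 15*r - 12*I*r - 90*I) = r + 6*I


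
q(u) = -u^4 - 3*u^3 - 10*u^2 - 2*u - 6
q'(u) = -4*u^3 - 9*u^2 - 20*u - 2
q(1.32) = -36.00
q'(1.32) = -53.28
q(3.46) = -400.22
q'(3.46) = -344.63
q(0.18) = -6.70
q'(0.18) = -5.91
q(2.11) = -102.74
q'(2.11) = -121.84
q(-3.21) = -109.57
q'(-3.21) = 101.77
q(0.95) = -20.31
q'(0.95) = -32.55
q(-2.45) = -53.04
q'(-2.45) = 51.80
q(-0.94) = -11.24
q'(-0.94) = 12.17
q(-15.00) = -42726.00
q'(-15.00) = 11773.00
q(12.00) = -27390.00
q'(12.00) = -8450.00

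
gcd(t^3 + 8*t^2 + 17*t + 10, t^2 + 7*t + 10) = t^2 + 7*t + 10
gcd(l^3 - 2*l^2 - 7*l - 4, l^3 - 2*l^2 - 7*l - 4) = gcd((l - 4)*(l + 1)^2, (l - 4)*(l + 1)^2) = l^3 - 2*l^2 - 7*l - 4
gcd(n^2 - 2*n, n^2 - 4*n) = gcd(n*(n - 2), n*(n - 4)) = n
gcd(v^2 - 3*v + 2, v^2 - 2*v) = v - 2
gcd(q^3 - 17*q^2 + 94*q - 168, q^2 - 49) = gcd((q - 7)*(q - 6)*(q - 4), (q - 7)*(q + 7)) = q - 7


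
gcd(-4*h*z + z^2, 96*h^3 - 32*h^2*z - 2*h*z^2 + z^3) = -4*h + z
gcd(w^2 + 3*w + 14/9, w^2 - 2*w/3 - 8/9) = w + 2/3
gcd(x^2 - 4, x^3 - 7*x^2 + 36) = x + 2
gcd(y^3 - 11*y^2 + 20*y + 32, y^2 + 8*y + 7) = y + 1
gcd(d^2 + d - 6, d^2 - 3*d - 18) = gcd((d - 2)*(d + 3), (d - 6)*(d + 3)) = d + 3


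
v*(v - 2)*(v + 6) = v^3 + 4*v^2 - 12*v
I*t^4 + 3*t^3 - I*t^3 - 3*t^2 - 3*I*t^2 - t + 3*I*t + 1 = (t - 1)*(t - I)^2*(I*t + 1)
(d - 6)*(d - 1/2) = d^2 - 13*d/2 + 3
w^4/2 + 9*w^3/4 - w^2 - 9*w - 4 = (w/2 + 1)*(w - 2)*(w + 1/2)*(w + 4)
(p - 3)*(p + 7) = p^2 + 4*p - 21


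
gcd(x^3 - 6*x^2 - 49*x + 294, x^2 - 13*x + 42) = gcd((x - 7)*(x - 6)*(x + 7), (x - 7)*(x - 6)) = x^2 - 13*x + 42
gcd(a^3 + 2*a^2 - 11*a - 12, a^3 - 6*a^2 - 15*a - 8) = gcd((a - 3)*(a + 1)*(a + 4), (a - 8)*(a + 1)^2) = a + 1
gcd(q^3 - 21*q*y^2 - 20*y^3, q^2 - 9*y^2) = 1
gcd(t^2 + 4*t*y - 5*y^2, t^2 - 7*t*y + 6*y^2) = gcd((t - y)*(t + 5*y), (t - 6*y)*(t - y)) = -t + y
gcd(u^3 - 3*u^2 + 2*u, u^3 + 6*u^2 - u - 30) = u - 2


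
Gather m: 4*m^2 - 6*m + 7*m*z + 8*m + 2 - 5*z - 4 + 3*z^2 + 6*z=4*m^2 + m*(7*z + 2) + 3*z^2 + z - 2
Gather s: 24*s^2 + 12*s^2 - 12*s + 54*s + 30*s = 36*s^2 + 72*s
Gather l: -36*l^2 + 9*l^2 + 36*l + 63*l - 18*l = -27*l^2 + 81*l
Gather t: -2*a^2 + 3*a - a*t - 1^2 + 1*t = -2*a^2 + 3*a + t*(1 - a) - 1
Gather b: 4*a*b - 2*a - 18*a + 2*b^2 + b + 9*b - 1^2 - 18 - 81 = -20*a + 2*b^2 + b*(4*a + 10) - 100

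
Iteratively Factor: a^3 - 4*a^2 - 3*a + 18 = (a - 3)*(a^2 - a - 6) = (a - 3)^2*(a + 2)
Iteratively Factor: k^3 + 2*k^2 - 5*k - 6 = (k + 3)*(k^2 - k - 2) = (k - 2)*(k + 3)*(k + 1)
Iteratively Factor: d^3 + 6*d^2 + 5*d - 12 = (d + 4)*(d^2 + 2*d - 3) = (d - 1)*(d + 4)*(d + 3)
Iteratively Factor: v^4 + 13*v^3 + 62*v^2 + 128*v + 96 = (v + 2)*(v^3 + 11*v^2 + 40*v + 48) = (v + 2)*(v + 4)*(v^2 + 7*v + 12) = (v + 2)*(v + 3)*(v + 4)*(v + 4)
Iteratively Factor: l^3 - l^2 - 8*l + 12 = (l - 2)*(l^2 + l - 6) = (l - 2)*(l + 3)*(l - 2)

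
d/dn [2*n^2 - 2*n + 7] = 4*n - 2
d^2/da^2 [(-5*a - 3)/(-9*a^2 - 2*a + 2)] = 2*(4*(5*a + 3)*(9*a + 1)^2 - (135*a + 37)*(9*a^2 + 2*a - 2))/(9*a^2 + 2*a - 2)^3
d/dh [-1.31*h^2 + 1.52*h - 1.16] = 1.52 - 2.62*h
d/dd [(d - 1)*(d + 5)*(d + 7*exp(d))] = 7*d^2*exp(d) + 3*d^2 + 42*d*exp(d) + 8*d - 7*exp(d) - 5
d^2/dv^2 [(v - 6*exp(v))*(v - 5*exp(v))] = -11*v*exp(v) + 120*exp(2*v) - 22*exp(v) + 2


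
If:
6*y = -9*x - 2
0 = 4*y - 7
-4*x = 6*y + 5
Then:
No Solution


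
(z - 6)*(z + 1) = z^2 - 5*z - 6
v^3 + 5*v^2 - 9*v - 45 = (v - 3)*(v + 3)*(v + 5)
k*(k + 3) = k^2 + 3*k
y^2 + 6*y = y*(y + 6)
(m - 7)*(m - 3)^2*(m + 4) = m^4 - 9*m^3 - m^2 + 141*m - 252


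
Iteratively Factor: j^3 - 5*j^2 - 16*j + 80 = (j - 4)*(j^2 - j - 20) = (j - 4)*(j + 4)*(j - 5)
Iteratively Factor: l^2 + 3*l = (l + 3)*(l)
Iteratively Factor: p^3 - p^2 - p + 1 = (p - 1)*(p^2 - 1) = (p - 1)*(p + 1)*(p - 1)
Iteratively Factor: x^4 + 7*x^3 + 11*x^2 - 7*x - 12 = (x + 3)*(x^3 + 4*x^2 - x - 4) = (x + 3)*(x + 4)*(x^2 - 1) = (x - 1)*(x + 3)*(x + 4)*(x + 1)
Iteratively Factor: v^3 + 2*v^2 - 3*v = (v + 3)*(v^2 - v) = (v - 1)*(v + 3)*(v)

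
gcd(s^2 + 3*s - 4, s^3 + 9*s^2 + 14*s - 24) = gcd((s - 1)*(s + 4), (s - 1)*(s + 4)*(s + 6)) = s^2 + 3*s - 4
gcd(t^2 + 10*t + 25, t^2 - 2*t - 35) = t + 5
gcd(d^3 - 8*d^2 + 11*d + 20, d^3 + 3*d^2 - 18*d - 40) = d - 4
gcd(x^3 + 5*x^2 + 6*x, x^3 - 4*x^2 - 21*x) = x^2 + 3*x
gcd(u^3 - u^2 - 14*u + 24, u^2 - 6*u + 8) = u - 2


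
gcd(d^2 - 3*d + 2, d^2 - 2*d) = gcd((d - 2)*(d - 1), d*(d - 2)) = d - 2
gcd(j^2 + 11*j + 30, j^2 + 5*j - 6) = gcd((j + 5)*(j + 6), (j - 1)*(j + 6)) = j + 6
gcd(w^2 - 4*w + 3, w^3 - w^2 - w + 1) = w - 1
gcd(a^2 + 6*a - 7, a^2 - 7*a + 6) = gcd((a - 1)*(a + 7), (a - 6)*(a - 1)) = a - 1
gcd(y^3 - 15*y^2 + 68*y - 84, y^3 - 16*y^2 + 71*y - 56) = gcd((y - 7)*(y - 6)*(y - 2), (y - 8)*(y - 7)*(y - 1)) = y - 7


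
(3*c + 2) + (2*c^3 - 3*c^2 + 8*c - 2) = 2*c^3 - 3*c^2 + 11*c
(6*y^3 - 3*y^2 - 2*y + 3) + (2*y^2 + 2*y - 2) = 6*y^3 - y^2 + 1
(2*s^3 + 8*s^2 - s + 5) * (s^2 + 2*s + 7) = 2*s^5 + 12*s^4 + 29*s^3 + 59*s^2 + 3*s + 35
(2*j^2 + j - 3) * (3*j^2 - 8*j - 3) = 6*j^4 - 13*j^3 - 23*j^2 + 21*j + 9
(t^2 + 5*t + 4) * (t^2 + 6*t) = t^4 + 11*t^3 + 34*t^2 + 24*t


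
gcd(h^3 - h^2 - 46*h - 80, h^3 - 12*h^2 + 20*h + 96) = h^2 - 6*h - 16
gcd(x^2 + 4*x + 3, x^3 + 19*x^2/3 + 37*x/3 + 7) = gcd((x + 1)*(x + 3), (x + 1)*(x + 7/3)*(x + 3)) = x^2 + 4*x + 3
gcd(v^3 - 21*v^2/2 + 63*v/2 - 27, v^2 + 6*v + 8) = 1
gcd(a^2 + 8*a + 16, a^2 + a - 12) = a + 4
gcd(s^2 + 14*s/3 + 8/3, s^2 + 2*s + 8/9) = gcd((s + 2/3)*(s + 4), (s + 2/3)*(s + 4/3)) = s + 2/3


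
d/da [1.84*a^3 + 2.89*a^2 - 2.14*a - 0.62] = 5.52*a^2 + 5.78*a - 2.14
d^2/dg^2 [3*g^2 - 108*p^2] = 6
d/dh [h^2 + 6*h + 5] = 2*h + 6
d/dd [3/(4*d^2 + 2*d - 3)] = 6*(-4*d - 1)/(4*d^2 + 2*d - 3)^2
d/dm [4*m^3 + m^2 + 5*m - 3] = 12*m^2 + 2*m + 5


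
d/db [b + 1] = 1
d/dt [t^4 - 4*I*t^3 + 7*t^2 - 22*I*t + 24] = 4*t^3 - 12*I*t^2 + 14*t - 22*I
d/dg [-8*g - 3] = -8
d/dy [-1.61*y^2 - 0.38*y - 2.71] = -3.22*y - 0.38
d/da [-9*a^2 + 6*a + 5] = 6 - 18*a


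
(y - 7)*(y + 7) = y^2 - 49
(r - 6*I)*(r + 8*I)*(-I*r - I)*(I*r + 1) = r^4 + r^3 + I*r^3 + 50*r^2 + I*r^2 + 50*r - 48*I*r - 48*I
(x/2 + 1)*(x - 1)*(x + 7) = x^3/2 + 4*x^2 + 5*x/2 - 7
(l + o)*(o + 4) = l*o + 4*l + o^2 + 4*o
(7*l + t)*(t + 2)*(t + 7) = 7*l*t^2 + 63*l*t + 98*l + t^3 + 9*t^2 + 14*t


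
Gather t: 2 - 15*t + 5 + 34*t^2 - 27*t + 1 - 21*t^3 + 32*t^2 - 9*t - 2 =-21*t^3 + 66*t^2 - 51*t + 6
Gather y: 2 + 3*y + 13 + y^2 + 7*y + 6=y^2 + 10*y + 21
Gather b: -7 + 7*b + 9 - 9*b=2 - 2*b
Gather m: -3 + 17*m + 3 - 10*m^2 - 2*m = -10*m^2 + 15*m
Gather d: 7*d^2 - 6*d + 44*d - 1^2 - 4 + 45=7*d^2 + 38*d + 40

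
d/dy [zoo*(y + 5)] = zoo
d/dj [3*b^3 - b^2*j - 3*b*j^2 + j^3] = -b^2 - 6*b*j + 3*j^2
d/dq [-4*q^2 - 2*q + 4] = -8*q - 2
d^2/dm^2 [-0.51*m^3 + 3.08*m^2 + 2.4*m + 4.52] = 6.16 - 3.06*m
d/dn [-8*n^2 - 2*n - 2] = -16*n - 2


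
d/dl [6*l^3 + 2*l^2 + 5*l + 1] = 18*l^2 + 4*l + 5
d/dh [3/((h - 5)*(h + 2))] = 3*(3 - 2*h)/(h^4 - 6*h^3 - 11*h^2 + 60*h + 100)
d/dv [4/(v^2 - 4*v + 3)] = 8*(2 - v)/(v^2 - 4*v + 3)^2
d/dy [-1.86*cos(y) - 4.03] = 1.86*sin(y)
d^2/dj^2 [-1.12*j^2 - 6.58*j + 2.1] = -2.24000000000000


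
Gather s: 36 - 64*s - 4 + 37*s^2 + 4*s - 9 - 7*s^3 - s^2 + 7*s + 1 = -7*s^3 + 36*s^2 - 53*s + 24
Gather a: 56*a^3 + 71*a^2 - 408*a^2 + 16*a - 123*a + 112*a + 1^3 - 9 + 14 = 56*a^3 - 337*a^2 + 5*a + 6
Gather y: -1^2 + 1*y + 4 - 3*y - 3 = -2*y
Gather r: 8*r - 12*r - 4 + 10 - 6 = -4*r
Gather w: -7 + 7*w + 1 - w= 6*w - 6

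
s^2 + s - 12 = (s - 3)*(s + 4)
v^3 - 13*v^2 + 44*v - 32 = (v - 8)*(v - 4)*(v - 1)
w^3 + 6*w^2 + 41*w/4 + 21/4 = (w + 1)*(w + 3/2)*(w + 7/2)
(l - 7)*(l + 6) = l^2 - l - 42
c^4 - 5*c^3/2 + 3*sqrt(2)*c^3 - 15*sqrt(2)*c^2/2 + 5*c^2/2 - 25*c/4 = c*(c - 5/2)*(c + sqrt(2)/2)*(c + 5*sqrt(2)/2)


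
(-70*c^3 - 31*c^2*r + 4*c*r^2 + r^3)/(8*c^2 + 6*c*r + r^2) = (-35*c^2 + 2*c*r + r^2)/(4*c + r)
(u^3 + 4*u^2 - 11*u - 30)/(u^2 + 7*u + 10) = u - 3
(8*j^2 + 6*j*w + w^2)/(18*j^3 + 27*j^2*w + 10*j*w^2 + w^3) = (8*j^2 + 6*j*w + w^2)/(18*j^3 + 27*j^2*w + 10*j*w^2 + w^3)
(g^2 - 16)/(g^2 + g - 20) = (g + 4)/(g + 5)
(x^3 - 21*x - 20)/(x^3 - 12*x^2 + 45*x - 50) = (x^2 + 5*x + 4)/(x^2 - 7*x + 10)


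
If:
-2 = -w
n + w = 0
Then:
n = -2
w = 2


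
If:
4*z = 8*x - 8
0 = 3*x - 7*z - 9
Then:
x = 5/11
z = -12/11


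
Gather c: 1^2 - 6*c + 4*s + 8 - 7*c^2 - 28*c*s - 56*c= -7*c^2 + c*(-28*s - 62) + 4*s + 9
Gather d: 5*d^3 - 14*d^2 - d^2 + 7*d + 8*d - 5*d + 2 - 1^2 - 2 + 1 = 5*d^3 - 15*d^2 + 10*d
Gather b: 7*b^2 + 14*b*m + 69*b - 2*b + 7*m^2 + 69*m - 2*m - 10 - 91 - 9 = 7*b^2 + b*(14*m + 67) + 7*m^2 + 67*m - 110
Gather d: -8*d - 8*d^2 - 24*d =-8*d^2 - 32*d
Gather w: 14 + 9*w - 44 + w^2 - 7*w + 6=w^2 + 2*w - 24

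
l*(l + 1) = l^2 + l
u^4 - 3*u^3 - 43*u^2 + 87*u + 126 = (u - 7)*(u - 3)*(u + 1)*(u + 6)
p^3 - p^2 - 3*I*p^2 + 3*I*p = p*(p - 1)*(p - 3*I)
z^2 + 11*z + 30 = (z + 5)*(z + 6)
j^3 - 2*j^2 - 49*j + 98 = (j - 7)*(j - 2)*(j + 7)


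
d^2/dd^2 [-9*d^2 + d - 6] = -18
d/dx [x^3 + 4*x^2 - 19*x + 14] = 3*x^2 + 8*x - 19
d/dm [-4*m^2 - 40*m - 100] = -8*m - 40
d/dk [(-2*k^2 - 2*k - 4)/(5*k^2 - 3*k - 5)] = 2*(8*k^2 + 30*k - 1)/(25*k^4 - 30*k^3 - 41*k^2 + 30*k + 25)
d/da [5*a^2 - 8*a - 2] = 10*a - 8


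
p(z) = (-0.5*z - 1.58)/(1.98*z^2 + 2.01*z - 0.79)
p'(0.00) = 5.72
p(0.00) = 2.00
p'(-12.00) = 0.00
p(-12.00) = 0.02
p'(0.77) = 2.41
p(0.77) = -1.02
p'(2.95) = 0.06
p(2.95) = -0.14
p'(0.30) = 71499.74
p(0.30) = 196.59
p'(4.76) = 0.02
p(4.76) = -0.07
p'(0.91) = 1.41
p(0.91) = -0.76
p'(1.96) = 0.17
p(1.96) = -0.24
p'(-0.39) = 0.79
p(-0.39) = 1.09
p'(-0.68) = -0.15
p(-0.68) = 1.00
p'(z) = (-3.96*z - 2.01)*(-0.5*z - 1.58)/(1.98*z^2 + 2.01*z - 0.79)^2 - 0.5/(1.98*z^2 + 2.01*z - 0.79) = (0.99*z^2 + 6.2568*z + 3.5708)/(3.9204*z^4 + 7.9596*z^3 + 0.911699999999999*z^2 - 3.1758*z + 0.6241)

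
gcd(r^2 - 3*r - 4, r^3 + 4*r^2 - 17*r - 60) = r - 4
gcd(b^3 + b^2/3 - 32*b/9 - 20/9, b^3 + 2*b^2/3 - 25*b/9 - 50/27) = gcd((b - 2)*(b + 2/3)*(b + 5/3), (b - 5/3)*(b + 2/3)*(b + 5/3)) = b^2 + 7*b/3 + 10/9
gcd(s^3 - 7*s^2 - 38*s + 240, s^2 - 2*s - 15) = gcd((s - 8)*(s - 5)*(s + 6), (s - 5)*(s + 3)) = s - 5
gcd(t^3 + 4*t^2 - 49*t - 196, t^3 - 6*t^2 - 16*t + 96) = t + 4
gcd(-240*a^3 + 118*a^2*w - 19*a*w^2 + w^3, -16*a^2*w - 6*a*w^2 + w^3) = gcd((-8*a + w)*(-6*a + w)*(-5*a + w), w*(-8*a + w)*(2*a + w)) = -8*a + w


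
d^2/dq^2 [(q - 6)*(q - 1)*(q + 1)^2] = 12*q^2 - 30*q - 14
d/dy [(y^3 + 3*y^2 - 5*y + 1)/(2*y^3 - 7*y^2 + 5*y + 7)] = (-13*y^4 + 30*y^3 - 5*y^2 + 56*y - 40)/(4*y^6 - 28*y^5 + 69*y^4 - 42*y^3 - 73*y^2 + 70*y + 49)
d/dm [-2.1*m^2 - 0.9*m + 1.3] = -4.2*m - 0.9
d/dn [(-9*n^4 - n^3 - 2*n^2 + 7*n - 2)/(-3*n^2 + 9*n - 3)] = (18*n^5 - 80*n^4 + 30*n^3 + 4*n^2 - 1)/(3*(n^4 - 6*n^3 + 11*n^2 - 6*n + 1))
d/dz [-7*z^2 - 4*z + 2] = -14*z - 4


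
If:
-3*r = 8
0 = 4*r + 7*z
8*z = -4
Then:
No Solution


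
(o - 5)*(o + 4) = o^2 - o - 20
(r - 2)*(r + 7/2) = r^2 + 3*r/2 - 7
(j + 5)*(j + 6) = j^2 + 11*j + 30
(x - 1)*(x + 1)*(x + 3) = x^3 + 3*x^2 - x - 3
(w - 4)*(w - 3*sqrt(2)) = w^2 - 3*sqrt(2)*w - 4*w + 12*sqrt(2)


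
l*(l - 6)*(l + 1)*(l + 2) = l^4 - 3*l^3 - 16*l^2 - 12*l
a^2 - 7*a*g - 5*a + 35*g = (a - 5)*(a - 7*g)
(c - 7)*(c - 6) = c^2 - 13*c + 42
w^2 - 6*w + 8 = (w - 4)*(w - 2)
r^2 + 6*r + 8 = (r + 2)*(r + 4)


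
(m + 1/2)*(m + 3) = m^2 + 7*m/2 + 3/2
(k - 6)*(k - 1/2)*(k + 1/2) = k^3 - 6*k^2 - k/4 + 3/2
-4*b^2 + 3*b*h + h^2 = (-b + h)*(4*b + h)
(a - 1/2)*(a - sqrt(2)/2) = a^2 - sqrt(2)*a/2 - a/2 + sqrt(2)/4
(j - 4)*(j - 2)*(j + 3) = j^3 - 3*j^2 - 10*j + 24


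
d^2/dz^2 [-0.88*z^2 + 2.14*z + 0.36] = -1.76000000000000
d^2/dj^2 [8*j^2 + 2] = 16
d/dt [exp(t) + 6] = exp(t)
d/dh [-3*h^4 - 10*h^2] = -12*h^3 - 20*h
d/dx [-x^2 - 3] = -2*x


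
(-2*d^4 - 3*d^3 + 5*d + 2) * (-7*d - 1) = 14*d^5 + 23*d^4 + 3*d^3 - 35*d^2 - 19*d - 2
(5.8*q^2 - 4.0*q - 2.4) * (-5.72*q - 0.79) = -33.176*q^3 + 18.298*q^2 + 16.888*q + 1.896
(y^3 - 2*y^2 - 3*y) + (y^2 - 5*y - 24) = y^3 - y^2 - 8*y - 24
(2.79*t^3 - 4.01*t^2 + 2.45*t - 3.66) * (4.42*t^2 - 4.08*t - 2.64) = 12.3318*t^5 - 29.1074*t^4 + 19.8242*t^3 - 15.5868*t^2 + 8.4648*t + 9.6624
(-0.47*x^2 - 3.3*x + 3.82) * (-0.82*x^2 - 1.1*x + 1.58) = 0.3854*x^4 + 3.223*x^3 - 0.245*x^2 - 9.416*x + 6.0356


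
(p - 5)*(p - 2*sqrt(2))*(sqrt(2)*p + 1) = sqrt(2)*p^3 - 5*sqrt(2)*p^2 - 3*p^2 - 2*sqrt(2)*p + 15*p + 10*sqrt(2)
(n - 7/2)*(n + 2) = n^2 - 3*n/2 - 7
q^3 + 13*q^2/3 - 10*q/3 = q*(q - 2/3)*(q + 5)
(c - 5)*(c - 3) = c^2 - 8*c + 15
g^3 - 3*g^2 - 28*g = g*(g - 7)*(g + 4)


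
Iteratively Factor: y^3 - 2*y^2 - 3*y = (y - 3)*(y^2 + y) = (y - 3)*(y + 1)*(y)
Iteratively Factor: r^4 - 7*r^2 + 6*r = (r - 2)*(r^3 + 2*r^2 - 3*r) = (r - 2)*(r + 3)*(r^2 - r) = (r - 2)*(r - 1)*(r + 3)*(r)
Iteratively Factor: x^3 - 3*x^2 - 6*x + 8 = (x - 4)*(x^2 + x - 2) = (x - 4)*(x + 2)*(x - 1)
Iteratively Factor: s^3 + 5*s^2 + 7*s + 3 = (s + 3)*(s^2 + 2*s + 1) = (s + 1)*(s + 3)*(s + 1)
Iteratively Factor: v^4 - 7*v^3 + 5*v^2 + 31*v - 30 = (v - 1)*(v^3 - 6*v^2 - v + 30) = (v - 1)*(v + 2)*(v^2 - 8*v + 15) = (v - 3)*(v - 1)*(v + 2)*(v - 5)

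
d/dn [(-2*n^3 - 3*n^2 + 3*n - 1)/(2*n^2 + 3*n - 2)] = (-4*n^4 - 12*n^3 - 3*n^2 + 16*n - 3)/(4*n^4 + 12*n^3 + n^2 - 12*n + 4)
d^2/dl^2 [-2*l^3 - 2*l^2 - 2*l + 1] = -12*l - 4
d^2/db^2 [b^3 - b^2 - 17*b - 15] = 6*b - 2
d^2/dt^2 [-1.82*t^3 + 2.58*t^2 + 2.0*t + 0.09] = 5.16 - 10.92*t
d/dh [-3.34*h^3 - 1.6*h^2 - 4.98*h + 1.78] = -10.02*h^2 - 3.2*h - 4.98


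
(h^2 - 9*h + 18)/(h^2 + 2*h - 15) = (h - 6)/(h + 5)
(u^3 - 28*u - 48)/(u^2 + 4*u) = u - 4 - 12/u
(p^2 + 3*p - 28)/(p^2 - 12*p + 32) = (p + 7)/(p - 8)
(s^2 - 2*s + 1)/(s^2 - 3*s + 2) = (s - 1)/(s - 2)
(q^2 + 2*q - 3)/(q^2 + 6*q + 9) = (q - 1)/(q + 3)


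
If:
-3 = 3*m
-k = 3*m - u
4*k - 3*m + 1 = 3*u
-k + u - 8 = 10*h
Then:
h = -11/10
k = -13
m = -1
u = -16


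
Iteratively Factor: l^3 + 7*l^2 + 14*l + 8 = (l + 1)*(l^2 + 6*l + 8) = (l + 1)*(l + 2)*(l + 4)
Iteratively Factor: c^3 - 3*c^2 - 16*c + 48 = (c - 4)*(c^2 + c - 12) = (c - 4)*(c - 3)*(c + 4)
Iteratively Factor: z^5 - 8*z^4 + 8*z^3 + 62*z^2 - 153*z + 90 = (z + 3)*(z^4 - 11*z^3 + 41*z^2 - 61*z + 30) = (z - 3)*(z + 3)*(z^3 - 8*z^2 + 17*z - 10) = (z - 5)*(z - 3)*(z + 3)*(z^2 - 3*z + 2) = (z - 5)*(z - 3)*(z - 1)*(z + 3)*(z - 2)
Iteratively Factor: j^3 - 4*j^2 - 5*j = (j - 5)*(j^2 + j) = j*(j - 5)*(j + 1)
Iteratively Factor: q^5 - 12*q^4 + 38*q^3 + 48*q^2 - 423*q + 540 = (q - 5)*(q^4 - 7*q^3 + 3*q^2 + 63*q - 108) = (q - 5)*(q - 3)*(q^3 - 4*q^2 - 9*q + 36) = (q - 5)*(q - 4)*(q - 3)*(q^2 - 9) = (q - 5)*(q - 4)*(q - 3)^2*(q + 3)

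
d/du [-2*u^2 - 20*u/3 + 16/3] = -4*u - 20/3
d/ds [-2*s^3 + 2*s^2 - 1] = 2*s*(2 - 3*s)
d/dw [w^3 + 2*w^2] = w*(3*w + 4)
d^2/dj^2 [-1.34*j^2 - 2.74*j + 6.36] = -2.68000000000000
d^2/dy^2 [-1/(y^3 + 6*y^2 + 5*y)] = 2*(3*y*(y + 2)*(y^2 + 6*y + 5) - (3*y^2 + 12*y + 5)^2)/(y^3*(y^2 + 6*y + 5)^3)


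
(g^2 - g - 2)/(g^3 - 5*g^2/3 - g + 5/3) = 3*(g - 2)/(3*g^2 - 8*g + 5)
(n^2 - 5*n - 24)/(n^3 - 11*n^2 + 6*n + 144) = 1/(n - 6)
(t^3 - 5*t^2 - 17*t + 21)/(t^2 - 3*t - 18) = (t^2 - 8*t + 7)/(t - 6)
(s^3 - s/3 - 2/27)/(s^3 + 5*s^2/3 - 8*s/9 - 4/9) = (s + 1/3)/(s + 2)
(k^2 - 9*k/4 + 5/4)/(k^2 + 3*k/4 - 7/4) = (4*k - 5)/(4*k + 7)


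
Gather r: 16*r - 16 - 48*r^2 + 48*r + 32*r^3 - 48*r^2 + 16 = 32*r^3 - 96*r^2 + 64*r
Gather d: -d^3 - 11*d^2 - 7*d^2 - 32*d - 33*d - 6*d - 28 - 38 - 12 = -d^3 - 18*d^2 - 71*d - 78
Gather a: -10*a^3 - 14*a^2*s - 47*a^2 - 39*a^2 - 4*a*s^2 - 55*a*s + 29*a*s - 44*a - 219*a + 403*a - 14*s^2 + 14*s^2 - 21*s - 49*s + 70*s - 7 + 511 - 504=-10*a^3 + a^2*(-14*s - 86) + a*(-4*s^2 - 26*s + 140)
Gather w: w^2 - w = w^2 - w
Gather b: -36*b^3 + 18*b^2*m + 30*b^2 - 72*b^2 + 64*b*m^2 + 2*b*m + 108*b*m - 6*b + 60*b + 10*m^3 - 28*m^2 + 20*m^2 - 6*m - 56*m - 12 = -36*b^3 + b^2*(18*m - 42) + b*(64*m^2 + 110*m + 54) + 10*m^3 - 8*m^2 - 62*m - 12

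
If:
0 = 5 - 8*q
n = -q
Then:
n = -5/8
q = 5/8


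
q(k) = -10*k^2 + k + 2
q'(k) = 1 - 20*k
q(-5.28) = -282.06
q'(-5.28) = 106.60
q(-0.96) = -8.18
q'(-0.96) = 20.20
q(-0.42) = -0.18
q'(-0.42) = 9.40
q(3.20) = -97.20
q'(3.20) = -63.00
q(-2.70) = -73.60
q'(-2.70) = 55.00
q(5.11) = -254.01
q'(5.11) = -101.20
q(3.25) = -100.38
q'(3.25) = -64.00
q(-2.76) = -76.94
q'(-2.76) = 56.20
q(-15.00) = -2263.00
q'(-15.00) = 301.00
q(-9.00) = -817.00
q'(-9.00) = 181.00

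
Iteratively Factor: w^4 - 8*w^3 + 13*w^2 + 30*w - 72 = (w - 4)*(w^3 - 4*w^2 - 3*w + 18) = (w - 4)*(w - 3)*(w^2 - w - 6) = (w - 4)*(w - 3)^2*(w + 2)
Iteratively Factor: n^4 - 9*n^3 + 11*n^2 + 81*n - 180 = (n - 5)*(n^3 - 4*n^2 - 9*n + 36) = (n - 5)*(n - 4)*(n^2 - 9) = (n - 5)*(n - 4)*(n + 3)*(n - 3)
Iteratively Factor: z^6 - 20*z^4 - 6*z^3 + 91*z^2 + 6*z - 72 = (z - 1)*(z^5 + z^4 - 19*z^3 - 25*z^2 + 66*z + 72) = (z - 2)*(z - 1)*(z^4 + 3*z^3 - 13*z^2 - 51*z - 36) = (z - 2)*(z - 1)*(z + 3)*(z^3 - 13*z - 12) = (z - 2)*(z - 1)*(z + 1)*(z + 3)*(z^2 - z - 12) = (z - 2)*(z - 1)*(z + 1)*(z + 3)^2*(z - 4)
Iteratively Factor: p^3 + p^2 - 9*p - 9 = (p - 3)*(p^2 + 4*p + 3) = (p - 3)*(p + 1)*(p + 3)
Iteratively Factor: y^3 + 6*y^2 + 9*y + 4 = (y + 1)*(y^2 + 5*y + 4) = (y + 1)^2*(y + 4)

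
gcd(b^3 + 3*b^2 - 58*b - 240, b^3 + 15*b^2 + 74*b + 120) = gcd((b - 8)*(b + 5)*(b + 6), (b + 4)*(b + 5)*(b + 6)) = b^2 + 11*b + 30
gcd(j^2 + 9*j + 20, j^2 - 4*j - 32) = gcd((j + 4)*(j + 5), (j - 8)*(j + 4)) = j + 4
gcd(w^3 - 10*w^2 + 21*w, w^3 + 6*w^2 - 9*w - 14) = 1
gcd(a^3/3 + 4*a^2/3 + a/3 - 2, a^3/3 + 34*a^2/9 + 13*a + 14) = a + 3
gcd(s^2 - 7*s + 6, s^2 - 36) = s - 6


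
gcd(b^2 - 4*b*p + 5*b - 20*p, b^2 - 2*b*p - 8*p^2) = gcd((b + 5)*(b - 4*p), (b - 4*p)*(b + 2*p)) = -b + 4*p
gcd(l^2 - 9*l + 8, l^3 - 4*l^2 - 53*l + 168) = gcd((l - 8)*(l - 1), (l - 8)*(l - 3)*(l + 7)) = l - 8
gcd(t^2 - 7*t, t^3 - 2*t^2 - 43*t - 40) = 1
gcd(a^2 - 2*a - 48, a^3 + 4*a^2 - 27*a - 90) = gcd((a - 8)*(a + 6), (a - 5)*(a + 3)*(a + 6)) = a + 6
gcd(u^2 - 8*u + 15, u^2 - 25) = u - 5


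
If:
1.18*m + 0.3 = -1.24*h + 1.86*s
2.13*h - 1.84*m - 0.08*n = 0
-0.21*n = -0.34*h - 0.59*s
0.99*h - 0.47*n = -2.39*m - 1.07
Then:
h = -1.04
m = -0.99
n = -4.94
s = -1.16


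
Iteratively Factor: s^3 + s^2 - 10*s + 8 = (s - 1)*(s^2 + 2*s - 8) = (s - 1)*(s + 4)*(s - 2)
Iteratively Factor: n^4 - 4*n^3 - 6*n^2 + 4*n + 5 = (n + 1)*(n^3 - 5*n^2 - n + 5) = (n - 5)*(n + 1)*(n^2 - 1) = (n - 5)*(n + 1)^2*(n - 1)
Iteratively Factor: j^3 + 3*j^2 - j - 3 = (j + 3)*(j^2 - 1) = (j + 1)*(j + 3)*(j - 1)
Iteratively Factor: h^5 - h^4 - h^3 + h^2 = (h + 1)*(h^4 - 2*h^3 + h^2) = (h - 1)*(h + 1)*(h^3 - h^2) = h*(h - 1)*(h + 1)*(h^2 - h) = h*(h - 1)^2*(h + 1)*(h)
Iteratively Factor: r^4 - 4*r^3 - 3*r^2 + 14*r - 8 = (r + 2)*(r^3 - 6*r^2 + 9*r - 4) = (r - 1)*(r + 2)*(r^2 - 5*r + 4) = (r - 4)*(r - 1)*(r + 2)*(r - 1)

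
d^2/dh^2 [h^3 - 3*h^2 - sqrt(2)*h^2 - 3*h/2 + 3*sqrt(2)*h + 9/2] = 6*h - 6 - 2*sqrt(2)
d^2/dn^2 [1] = 0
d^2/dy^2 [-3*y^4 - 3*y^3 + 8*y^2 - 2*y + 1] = -36*y^2 - 18*y + 16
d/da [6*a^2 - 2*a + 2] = 12*a - 2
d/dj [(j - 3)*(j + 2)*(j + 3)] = 3*j^2 + 4*j - 9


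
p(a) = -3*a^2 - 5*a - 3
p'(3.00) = -23.00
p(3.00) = -45.00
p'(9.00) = -59.00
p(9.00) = -291.00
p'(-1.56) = 4.36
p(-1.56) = -2.50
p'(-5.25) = 26.50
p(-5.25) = -59.44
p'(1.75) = -15.50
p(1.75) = -20.94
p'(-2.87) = 12.22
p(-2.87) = -13.36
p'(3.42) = -25.52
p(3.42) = -55.19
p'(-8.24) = 44.44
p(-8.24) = -165.49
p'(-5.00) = 25.00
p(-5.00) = -53.00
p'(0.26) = -6.56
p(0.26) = -4.50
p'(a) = -6*a - 5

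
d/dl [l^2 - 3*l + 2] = 2*l - 3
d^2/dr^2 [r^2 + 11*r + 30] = 2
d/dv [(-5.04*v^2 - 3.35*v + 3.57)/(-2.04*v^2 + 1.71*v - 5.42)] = (-15.4524*v^2 + 69.1992*v + 12.0523)/(4.1616*v^4 - 6.9768*v^3 + 25.0377*v^2 - 18.5364*v + 29.3764)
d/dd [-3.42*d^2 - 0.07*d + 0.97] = -6.84*d - 0.07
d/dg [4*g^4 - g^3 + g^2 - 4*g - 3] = 16*g^3 - 3*g^2 + 2*g - 4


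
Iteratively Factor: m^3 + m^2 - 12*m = (m - 3)*(m^2 + 4*m) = m*(m - 3)*(m + 4)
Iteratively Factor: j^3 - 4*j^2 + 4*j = (j - 2)*(j^2 - 2*j) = j*(j - 2)*(j - 2)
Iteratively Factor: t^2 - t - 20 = (t + 4)*(t - 5)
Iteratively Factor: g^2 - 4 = (g - 2)*(g + 2)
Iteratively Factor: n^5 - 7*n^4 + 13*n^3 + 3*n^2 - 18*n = (n - 3)*(n^4 - 4*n^3 + n^2 + 6*n) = (n - 3)^2*(n^3 - n^2 - 2*n) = n*(n - 3)^2*(n^2 - n - 2) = n*(n - 3)^2*(n + 1)*(n - 2)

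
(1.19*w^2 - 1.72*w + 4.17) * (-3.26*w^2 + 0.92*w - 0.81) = -3.8794*w^4 + 6.702*w^3 - 16.1405*w^2 + 5.2296*w - 3.3777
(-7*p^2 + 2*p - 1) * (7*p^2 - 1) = -49*p^4 + 14*p^3 - 2*p + 1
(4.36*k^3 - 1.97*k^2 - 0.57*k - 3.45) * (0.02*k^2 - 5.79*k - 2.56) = 0.0872*k^5 - 25.2838*k^4 + 0.233299999999998*k^3 + 8.2745*k^2 + 21.4347*k + 8.832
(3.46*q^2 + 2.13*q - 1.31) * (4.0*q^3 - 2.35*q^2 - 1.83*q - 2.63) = 13.84*q^5 + 0.388999999999999*q^4 - 16.5773*q^3 - 9.9192*q^2 - 3.2046*q + 3.4453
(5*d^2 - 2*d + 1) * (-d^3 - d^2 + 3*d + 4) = -5*d^5 - 3*d^4 + 16*d^3 + 13*d^2 - 5*d + 4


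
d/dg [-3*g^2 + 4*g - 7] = 4 - 6*g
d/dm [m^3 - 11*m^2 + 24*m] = 3*m^2 - 22*m + 24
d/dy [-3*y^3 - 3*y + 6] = -9*y^2 - 3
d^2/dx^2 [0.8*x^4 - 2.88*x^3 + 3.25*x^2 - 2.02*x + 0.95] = 9.6*x^2 - 17.28*x + 6.5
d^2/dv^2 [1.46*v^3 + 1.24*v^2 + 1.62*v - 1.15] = 8.76*v + 2.48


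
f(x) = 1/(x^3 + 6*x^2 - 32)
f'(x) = (-3*x^2 - 12*x)/(x^3 + 6*x^2 - 32)^2 = 3*x*(-x - 4)/(x^3 + 6*x^2 - 32)^2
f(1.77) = -0.13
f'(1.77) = -0.52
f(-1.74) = -0.05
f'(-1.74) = 0.03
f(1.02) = -0.04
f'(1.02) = -0.03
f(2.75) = 0.03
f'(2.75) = -0.05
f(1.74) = -0.12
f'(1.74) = -0.41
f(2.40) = 0.06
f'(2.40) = -0.17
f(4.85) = 0.00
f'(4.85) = -0.00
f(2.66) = 0.03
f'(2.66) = -0.06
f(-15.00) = 0.00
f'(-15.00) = 0.00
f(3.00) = 0.02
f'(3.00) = -0.03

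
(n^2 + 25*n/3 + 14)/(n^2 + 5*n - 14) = (n^2 + 25*n/3 + 14)/(n^2 + 5*n - 14)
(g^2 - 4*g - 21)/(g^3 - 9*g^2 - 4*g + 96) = (g - 7)/(g^2 - 12*g + 32)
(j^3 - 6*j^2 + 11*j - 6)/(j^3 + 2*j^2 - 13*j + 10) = (j - 3)/(j + 5)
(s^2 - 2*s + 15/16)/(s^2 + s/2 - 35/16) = (4*s - 3)/(4*s + 7)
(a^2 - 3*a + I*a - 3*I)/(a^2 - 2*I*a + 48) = (a^2 + a*(-3 + I) - 3*I)/(a^2 - 2*I*a + 48)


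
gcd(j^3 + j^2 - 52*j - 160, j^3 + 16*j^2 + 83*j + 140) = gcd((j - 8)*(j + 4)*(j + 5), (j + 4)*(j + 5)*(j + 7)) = j^2 + 9*j + 20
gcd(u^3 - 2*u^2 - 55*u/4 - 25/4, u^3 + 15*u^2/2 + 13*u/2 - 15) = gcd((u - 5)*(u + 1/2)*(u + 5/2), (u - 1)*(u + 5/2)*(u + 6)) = u + 5/2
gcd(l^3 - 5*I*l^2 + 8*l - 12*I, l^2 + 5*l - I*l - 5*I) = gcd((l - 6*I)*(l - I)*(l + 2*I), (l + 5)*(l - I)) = l - I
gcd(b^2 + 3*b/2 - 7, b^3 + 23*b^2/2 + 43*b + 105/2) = b + 7/2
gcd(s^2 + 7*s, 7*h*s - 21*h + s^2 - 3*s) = 1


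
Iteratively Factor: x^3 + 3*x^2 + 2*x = (x + 1)*(x^2 + 2*x) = (x + 1)*(x + 2)*(x)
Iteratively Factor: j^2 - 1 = (j + 1)*(j - 1)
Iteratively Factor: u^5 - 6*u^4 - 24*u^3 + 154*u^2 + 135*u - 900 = (u - 5)*(u^4 - u^3 - 29*u^2 + 9*u + 180) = (u - 5)*(u + 4)*(u^3 - 5*u^2 - 9*u + 45) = (u - 5)^2*(u + 4)*(u^2 - 9) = (u - 5)^2*(u - 3)*(u + 4)*(u + 3)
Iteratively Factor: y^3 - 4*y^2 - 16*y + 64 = (y - 4)*(y^2 - 16) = (y - 4)^2*(y + 4)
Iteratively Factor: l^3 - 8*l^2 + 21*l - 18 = (l - 3)*(l^2 - 5*l + 6) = (l - 3)^2*(l - 2)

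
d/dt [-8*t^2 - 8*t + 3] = -16*t - 8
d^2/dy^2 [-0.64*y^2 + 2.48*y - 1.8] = -1.28000000000000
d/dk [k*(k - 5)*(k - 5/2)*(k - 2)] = 4*k^3 - 57*k^2/2 + 55*k - 25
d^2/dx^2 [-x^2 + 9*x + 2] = -2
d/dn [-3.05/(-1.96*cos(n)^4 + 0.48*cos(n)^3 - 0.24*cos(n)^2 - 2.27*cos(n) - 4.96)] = (23.912*cos(n)^3 - 4.392*cos(n)^2 + 1.464*cos(n) + 6.9235)*sin(n)/(1.96*cos(n)^4 - 0.48*cos(n)^3 + 0.24*cos(n)^2 + 2.27*cos(n) + 4.96)^2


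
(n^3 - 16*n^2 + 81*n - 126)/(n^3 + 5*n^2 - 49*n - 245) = (n^2 - 9*n + 18)/(n^2 + 12*n + 35)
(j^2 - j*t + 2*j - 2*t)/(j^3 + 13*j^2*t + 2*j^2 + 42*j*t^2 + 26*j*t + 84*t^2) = (j - t)/(j^2 + 13*j*t + 42*t^2)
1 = 1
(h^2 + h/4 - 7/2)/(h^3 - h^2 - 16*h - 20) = (h - 7/4)/(h^2 - 3*h - 10)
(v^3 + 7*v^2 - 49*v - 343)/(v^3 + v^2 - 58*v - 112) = (v^2 - 49)/(v^2 - 6*v - 16)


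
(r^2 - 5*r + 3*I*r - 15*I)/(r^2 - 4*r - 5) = (r + 3*I)/(r + 1)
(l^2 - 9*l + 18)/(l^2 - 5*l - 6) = (l - 3)/(l + 1)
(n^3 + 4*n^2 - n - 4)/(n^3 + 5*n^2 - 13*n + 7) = (n^2 + 5*n + 4)/(n^2 + 6*n - 7)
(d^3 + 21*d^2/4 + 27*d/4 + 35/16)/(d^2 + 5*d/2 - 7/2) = (8*d^2 + 14*d + 5)/(8*(d - 1))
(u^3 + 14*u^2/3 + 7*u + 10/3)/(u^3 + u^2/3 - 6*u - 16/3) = (3*u + 5)/(3*u - 8)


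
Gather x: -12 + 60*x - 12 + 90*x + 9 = 150*x - 15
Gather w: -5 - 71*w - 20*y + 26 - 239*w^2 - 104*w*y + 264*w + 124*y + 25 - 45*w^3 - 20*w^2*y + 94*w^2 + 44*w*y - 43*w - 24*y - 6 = -45*w^3 + w^2*(-20*y - 145) + w*(150 - 60*y) + 80*y + 40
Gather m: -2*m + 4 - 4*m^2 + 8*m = -4*m^2 + 6*m + 4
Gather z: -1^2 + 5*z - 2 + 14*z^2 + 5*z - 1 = 14*z^2 + 10*z - 4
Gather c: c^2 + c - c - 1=c^2 - 1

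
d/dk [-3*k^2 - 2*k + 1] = -6*k - 2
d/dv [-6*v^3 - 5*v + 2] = -18*v^2 - 5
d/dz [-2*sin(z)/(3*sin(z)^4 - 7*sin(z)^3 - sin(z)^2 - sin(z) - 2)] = 2*(9*sin(z)^4 - 14*sin(z)^3 - sin(z)^2 + 2)*cos(z)/(-3*sin(z)^4 + 7*sin(z)^3 + sin(z)^2 + sin(z) + 2)^2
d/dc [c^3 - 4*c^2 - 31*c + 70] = 3*c^2 - 8*c - 31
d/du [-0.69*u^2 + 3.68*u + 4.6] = 3.68 - 1.38*u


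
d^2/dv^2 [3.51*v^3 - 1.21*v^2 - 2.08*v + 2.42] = 21.06*v - 2.42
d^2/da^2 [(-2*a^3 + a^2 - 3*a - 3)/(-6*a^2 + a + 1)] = 2*(116*a^3 + 312*a^2 + 6*a + 17)/(216*a^6 - 108*a^5 - 90*a^4 + 35*a^3 + 15*a^2 - 3*a - 1)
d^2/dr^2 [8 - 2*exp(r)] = -2*exp(r)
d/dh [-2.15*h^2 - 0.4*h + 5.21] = -4.3*h - 0.4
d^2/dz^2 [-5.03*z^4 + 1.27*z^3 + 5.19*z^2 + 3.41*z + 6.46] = -60.36*z^2 + 7.62*z + 10.38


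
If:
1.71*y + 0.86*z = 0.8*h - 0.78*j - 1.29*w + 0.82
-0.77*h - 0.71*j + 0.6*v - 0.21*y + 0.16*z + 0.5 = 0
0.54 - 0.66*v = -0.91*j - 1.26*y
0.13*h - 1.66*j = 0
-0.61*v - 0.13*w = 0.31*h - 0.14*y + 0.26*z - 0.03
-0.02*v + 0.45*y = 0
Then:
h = 0.41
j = 0.03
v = 0.94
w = 3.80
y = 0.04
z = -4.47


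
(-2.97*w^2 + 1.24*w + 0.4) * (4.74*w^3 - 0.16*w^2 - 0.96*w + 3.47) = -14.0778*w^5 + 6.3528*w^4 + 4.5488*w^3 - 11.5603*w^2 + 3.9188*w + 1.388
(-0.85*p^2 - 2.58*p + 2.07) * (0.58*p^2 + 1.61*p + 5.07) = -0.493*p^4 - 2.8649*p^3 - 7.2627*p^2 - 9.7479*p + 10.4949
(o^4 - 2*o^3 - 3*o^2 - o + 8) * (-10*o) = -10*o^5 + 20*o^4 + 30*o^3 + 10*o^2 - 80*o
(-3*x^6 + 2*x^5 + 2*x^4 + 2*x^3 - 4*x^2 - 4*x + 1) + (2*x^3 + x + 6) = -3*x^6 + 2*x^5 + 2*x^4 + 4*x^3 - 4*x^2 - 3*x + 7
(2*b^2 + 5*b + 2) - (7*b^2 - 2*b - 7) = -5*b^2 + 7*b + 9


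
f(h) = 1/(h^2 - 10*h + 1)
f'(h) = (10 - 2*h)/(h^2 - 10*h + 1)^2 = 2*(5 - h)/(h^2 - 10*h + 1)^2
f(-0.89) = 0.09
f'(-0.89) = 0.10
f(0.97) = -0.13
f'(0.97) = 0.13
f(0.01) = 1.11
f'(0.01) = 12.32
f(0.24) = -0.74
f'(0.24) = 5.28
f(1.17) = -0.11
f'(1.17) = 0.09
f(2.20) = -0.06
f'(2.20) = 0.02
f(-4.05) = 0.02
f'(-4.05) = 0.01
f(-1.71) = 0.05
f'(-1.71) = 0.03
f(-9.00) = 0.01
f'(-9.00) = 0.00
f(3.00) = -0.05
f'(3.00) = 0.01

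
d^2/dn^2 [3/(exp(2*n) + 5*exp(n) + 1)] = 3*(2*(2*exp(n) + 5)^2*exp(n) - (4*exp(n) + 5)*(exp(2*n) + 5*exp(n) + 1))*exp(n)/(exp(2*n) + 5*exp(n) + 1)^3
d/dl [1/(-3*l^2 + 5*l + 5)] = (6*l - 5)/(-3*l^2 + 5*l + 5)^2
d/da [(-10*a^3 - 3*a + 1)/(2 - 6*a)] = a^2*(30*a - 15)/(9*a^2 - 6*a + 1)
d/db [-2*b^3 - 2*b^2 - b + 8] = -6*b^2 - 4*b - 1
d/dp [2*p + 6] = 2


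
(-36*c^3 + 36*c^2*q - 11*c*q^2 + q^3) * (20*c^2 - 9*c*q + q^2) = -720*c^5 + 1044*c^4*q - 580*c^3*q^2 + 155*c^2*q^3 - 20*c*q^4 + q^5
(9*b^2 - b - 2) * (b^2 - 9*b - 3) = 9*b^4 - 82*b^3 - 20*b^2 + 21*b + 6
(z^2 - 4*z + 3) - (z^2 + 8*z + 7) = -12*z - 4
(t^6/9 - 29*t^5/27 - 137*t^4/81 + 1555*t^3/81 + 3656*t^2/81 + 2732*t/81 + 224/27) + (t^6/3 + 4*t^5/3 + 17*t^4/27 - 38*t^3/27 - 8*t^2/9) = 4*t^6/9 + 7*t^5/27 - 86*t^4/81 + 1441*t^3/81 + 3584*t^2/81 + 2732*t/81 + 224/27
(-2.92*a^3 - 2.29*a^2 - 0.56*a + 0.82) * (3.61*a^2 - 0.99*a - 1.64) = -10.5412*a^5 - 5.3761*a^4 + 5.0343*a^3 + 7.2702*a^2 + 0.1066*a - 1.3448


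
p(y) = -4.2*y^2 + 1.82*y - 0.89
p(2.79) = -28.51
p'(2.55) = -19.60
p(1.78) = -10.96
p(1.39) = -6.48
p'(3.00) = -23.38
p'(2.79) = -21.62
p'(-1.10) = 11.06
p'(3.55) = -28.00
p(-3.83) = -69.47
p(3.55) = -47.36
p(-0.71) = -4.30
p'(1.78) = -13.13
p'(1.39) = -9.86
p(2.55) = -23.56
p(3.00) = -33.23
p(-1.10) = -7.97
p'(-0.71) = 7.78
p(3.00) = -33.23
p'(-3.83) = 33.99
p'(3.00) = -23.38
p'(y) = 1.82 - 8.4*y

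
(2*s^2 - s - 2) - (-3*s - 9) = 2*s^2 + 2*s + 7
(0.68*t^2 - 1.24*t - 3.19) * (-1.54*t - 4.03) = -1.0472*t^3 - 0.8308*t^2 + 9.9098*t + 12.8557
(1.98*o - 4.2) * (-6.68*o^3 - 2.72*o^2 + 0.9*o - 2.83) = -13.2264*o^4 + 22.6704*o^3 + 13.206*o^2 - 9.3834*o + 11.886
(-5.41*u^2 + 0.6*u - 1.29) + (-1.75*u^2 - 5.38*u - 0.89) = -7.16*u^2 - 4.78*u - 2.18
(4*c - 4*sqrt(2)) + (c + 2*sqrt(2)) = 5*c - 2*sqrt(2)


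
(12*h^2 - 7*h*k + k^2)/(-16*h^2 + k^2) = (-3*h + k)/(4*h + k)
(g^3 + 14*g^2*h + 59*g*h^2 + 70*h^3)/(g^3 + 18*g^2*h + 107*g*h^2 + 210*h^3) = (g + 2*h)/(g + 6*h)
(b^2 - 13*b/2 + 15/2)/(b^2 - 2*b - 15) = (b - 3/2)/(b + 3)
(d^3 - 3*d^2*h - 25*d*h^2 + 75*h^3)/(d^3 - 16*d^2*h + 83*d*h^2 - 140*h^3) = (d^2 + 2*d*h - 15*h^2)/(d^2 - 11*d*h + 28*h^2)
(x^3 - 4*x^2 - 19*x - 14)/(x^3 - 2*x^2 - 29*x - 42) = (x + 1)/(x + 3)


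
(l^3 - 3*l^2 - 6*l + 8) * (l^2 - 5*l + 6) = l^5 - 8*l^4 + 15*l^3 + 20*l^2 - 76*l + 48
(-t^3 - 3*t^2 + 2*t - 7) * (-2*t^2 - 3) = 2*t^5 + 6*t^4 - t^3 + 23*t^2 - 6*t + 21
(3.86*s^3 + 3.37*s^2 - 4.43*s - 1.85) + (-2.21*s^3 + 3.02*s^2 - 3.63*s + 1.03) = 1.65*s^3 + 6.39*s^2 - 8.06*s - 0.82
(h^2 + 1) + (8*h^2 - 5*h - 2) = 9*h^2 - 5*h - 1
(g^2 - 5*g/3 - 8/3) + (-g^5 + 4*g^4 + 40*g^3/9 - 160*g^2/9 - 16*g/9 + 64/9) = -g^5 + 4*g^4 + 40*g^3/9 - 151*g^2/9 - 31*g/9 + 40/9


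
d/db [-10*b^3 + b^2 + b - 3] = -30*b^2 + 2*b + 1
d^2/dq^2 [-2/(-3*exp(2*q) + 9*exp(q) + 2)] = 6*((3 - 4*exp(q))*(-3*exp(2*q) + 9*exp(q) + 2) - 6*(2*exp(q) - 3)^2*exp(q))*exp(q)/(-3*exp(2*q) + 9*exp(q) + 2)^3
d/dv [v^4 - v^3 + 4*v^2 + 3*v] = 4*v^3 - 3*v^2 + 8*v + 3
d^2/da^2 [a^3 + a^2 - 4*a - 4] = 6*a + 2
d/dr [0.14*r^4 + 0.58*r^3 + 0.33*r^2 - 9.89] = r*(0.56*r^2 + 1.74*r + 0.66)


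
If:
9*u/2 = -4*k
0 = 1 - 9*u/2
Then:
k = -1/4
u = 2/9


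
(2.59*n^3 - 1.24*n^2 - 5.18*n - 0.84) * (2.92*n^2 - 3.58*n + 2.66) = 7.5628*n^5 - 12.893*n^4 - 3.797*n^3 + 12.7932*n^2 - 10.7716*n - 2.2344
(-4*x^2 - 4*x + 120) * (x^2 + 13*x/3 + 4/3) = -4*x^4 - 64*x^3/3 + 292*x^2/3 + 1544*x/3 + 160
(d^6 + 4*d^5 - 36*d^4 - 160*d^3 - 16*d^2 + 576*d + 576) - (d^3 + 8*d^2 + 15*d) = d^6 + 4*d^5 - 36*d^4 - 161*d^3 - 24*d^2 + 561*d + 576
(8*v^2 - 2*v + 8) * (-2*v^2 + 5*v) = -16*v^4 + 44*v^3 - 26*v^2 + 40*v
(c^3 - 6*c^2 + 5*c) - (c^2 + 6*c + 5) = c^3 - 7*c^2 - c - 5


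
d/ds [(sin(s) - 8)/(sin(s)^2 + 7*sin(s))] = (-cos(s) + 16/tan(s) + 56*cos(s)/sin(s)^2)/(sin(s) + 7)^2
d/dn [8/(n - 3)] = -8/(n - 3)^2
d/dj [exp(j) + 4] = exp(j)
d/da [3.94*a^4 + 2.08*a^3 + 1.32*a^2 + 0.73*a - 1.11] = 15.76*a^3 + 6.24*a^2 + 2.64*a + 0.73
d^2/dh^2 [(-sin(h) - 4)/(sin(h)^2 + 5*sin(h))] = (sin(h)^2 + 11*sin(h) + 58 + 76/sin(h) - 120/sin(h)^2 - 200/sin(h)^3)/(sin(h) + 5)^3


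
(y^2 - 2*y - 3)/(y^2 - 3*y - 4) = (y - 3)/(y - 4)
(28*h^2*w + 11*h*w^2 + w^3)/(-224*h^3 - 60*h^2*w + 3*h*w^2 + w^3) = w/(-8*h + w)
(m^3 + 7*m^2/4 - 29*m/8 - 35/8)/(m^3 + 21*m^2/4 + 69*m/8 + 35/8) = (4*m - 7)/(4*m + 7)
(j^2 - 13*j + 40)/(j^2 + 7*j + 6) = (j^2 - 13*j + 40)/(j^2 + 7*j + 6)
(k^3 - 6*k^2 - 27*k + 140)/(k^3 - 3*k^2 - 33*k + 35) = (k - 4)/(k - 1)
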